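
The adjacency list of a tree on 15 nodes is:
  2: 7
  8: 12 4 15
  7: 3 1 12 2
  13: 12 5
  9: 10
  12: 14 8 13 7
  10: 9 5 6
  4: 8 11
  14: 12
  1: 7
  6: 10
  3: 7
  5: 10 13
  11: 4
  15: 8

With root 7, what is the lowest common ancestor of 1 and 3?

7

Path 1→root: 1 7; path 3→root: 3 7.
First common node: 7.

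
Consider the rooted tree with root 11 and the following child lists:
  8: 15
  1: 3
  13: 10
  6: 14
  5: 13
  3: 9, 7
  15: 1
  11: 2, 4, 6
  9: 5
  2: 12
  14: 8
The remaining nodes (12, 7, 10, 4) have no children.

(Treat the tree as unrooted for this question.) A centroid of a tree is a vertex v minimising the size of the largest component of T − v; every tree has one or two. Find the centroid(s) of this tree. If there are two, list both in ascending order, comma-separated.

Delete 15: the remaining components have sizes 7, 7. Max 7 ≤ 7, so 15 is a centroid.
No neighbour of 15 does as well, so 15 is the unique centroid.

15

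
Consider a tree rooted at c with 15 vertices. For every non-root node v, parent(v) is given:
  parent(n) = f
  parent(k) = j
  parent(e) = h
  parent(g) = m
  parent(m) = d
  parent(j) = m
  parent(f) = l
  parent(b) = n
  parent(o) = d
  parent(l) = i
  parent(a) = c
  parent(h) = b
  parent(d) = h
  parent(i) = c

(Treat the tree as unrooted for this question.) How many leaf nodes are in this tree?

5

The leaves are a, e, g, k, o.
That is 5 leaves.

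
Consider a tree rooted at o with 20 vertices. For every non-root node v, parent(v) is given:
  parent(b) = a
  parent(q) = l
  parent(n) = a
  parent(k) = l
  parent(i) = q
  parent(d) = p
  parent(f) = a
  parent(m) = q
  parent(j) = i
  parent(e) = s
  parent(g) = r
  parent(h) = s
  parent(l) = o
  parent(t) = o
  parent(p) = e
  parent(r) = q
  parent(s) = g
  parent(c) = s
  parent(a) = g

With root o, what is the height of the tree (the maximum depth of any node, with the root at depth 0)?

8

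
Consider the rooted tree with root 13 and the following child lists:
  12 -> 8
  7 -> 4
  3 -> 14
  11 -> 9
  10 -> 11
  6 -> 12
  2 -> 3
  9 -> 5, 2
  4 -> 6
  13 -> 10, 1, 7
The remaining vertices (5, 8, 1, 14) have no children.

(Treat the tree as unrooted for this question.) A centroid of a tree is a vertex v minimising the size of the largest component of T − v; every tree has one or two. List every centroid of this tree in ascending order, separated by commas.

Removing 10 splits the tree into components of sizes 7, 6; the largest is 7 ≤ ⌊14/2⌋ = 7.
13 is adjacent to 10 and is also a centroid (the largest component after removing it is likewise 7).

10, 13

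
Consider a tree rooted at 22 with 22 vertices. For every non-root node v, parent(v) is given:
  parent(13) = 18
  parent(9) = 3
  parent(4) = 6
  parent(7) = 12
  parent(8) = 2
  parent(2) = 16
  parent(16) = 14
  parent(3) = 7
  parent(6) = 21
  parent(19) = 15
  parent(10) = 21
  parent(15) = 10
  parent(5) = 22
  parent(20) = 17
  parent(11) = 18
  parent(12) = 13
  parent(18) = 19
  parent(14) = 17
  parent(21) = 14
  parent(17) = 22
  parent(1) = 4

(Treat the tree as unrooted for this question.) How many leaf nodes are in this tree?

6

The leaves are 1, 5, 8, 9, 11, 20.
That is 6 leaves.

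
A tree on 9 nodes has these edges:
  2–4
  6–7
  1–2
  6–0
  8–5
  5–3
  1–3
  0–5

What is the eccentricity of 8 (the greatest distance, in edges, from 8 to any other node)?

5

The node farthest from 8 is 4, via 8–5–3–1–2–4 — 5 edges.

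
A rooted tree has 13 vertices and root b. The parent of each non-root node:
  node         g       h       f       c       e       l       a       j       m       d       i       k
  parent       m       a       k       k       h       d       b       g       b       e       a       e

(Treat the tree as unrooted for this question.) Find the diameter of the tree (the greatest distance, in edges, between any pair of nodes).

A longest path is j–g–m–b–a–h–e–d–l, with 8 edges.

8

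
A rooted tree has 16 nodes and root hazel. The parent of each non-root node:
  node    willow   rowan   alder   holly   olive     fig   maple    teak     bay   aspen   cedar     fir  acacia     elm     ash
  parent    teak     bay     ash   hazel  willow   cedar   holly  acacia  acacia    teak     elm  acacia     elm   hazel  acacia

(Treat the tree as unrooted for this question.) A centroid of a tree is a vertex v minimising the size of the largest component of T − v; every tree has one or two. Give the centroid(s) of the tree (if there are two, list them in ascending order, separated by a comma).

Delete acacia: the remaining components have sizes 6, 4, 2, 2, 1. Max 6 ≤ 8, so acacia is a centroid.
Every other node leaves some component of size > 8, so the centroid is unique.

acacia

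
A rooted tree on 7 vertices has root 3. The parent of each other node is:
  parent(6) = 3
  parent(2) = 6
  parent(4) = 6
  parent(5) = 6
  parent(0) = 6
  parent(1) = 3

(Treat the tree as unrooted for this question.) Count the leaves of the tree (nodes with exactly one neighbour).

Degree-1 nodes: 0, 1, 2, 4, 5 — 5 of them.

5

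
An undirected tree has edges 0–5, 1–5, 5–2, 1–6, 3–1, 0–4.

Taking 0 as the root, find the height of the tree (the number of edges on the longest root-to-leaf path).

3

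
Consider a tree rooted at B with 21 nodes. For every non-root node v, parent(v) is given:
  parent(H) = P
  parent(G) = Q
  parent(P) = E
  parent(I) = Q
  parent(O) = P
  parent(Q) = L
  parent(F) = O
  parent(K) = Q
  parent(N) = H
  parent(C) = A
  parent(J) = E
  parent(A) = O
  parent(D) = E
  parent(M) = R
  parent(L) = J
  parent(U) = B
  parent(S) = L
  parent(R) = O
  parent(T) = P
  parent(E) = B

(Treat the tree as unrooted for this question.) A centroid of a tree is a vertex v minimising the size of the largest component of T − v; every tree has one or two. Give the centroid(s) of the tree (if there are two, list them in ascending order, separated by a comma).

E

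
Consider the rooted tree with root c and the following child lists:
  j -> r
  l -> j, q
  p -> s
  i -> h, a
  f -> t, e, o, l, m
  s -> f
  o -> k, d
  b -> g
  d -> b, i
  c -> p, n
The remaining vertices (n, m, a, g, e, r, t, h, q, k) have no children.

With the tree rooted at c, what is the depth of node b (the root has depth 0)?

Climbing from b to the root: b → d → o → f → s → p → c. That's 6 steps.

6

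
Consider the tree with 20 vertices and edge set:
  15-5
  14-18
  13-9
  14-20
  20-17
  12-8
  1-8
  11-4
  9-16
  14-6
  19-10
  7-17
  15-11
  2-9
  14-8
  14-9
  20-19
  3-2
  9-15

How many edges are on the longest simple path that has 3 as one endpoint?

6

A farthest node from 3 is 7 (10 also at distance 6).
The path 3–2–9–14–20–17–7 has 6 edges.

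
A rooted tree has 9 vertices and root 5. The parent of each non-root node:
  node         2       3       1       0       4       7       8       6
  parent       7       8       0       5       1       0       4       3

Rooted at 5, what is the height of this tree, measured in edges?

6 sits deepest: 5-0-1-4-8-3-6 — 6 edges from the root.

6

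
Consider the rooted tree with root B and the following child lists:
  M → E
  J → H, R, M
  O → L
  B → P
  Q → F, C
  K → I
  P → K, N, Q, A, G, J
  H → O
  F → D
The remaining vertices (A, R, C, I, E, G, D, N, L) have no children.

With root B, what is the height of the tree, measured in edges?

5

The longest root-to-leaf path is B → P → J → H → O → L (5 edges).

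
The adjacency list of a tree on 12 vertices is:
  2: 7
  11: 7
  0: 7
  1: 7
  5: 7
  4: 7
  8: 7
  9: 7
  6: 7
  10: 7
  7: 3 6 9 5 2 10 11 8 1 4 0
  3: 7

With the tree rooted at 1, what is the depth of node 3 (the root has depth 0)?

Path from 1 to 3: 1 – 7 – 3, which has 2 edges.

2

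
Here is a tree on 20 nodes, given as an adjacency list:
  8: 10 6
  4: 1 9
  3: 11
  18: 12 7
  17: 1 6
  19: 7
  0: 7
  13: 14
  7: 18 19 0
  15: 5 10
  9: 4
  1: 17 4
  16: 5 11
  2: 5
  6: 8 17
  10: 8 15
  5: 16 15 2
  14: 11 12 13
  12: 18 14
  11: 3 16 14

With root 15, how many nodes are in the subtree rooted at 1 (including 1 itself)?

3

Descendants of 1 (including itself): 1, 4, 9. That's 3.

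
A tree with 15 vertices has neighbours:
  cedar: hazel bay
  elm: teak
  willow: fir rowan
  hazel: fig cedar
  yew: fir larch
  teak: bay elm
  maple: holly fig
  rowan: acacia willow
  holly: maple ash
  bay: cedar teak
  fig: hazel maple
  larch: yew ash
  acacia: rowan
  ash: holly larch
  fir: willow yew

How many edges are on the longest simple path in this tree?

14

A longest path is acacia–rowan–willow–fir–yew–larch–ash–holly–maple–fig–hazel–cedar–bay–teak–elm, with 14 edges.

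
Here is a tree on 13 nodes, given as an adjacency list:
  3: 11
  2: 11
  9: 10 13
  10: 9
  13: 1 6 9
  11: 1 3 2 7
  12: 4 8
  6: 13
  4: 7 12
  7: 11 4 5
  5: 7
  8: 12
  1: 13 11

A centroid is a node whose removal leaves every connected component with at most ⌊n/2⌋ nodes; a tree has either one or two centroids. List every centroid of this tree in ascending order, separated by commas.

Delete 11: the remaining components have sizes 5, 5, 1, 1. Max 5 ≤ 6, so 11 is a centroid.
Every other node leaves some component of size > 6, so the centroid is unique.

11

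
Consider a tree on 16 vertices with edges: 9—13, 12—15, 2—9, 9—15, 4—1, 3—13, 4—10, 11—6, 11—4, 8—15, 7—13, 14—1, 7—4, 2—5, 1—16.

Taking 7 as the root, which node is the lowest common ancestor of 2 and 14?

Path 2→root: 2 9 13 7; path 14→root: 14 1 4 7.
First common node: 7.

7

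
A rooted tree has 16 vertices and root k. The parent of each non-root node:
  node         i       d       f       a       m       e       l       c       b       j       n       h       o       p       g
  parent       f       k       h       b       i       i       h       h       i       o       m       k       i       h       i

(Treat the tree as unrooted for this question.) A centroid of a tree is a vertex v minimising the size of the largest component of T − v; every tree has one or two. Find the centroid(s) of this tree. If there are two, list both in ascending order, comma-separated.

i

If i is removed the pieces have sizes 7, 2, 2, 2, 1, 1, all ≤ ⌊16/2⌋ = 8.
Every other node leaves some component of size > 8, so the centroid is unique.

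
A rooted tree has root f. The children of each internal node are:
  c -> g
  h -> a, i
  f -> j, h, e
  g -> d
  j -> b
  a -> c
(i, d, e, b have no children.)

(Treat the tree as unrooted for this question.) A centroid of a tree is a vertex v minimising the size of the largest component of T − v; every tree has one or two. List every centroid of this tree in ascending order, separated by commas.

Delete h: the remaining components have sizes 4, 4, 1. Max 4 ≤ 5, so h is a centroid.
Every other node leaves some component of size > 5, so the centroid is unique.

h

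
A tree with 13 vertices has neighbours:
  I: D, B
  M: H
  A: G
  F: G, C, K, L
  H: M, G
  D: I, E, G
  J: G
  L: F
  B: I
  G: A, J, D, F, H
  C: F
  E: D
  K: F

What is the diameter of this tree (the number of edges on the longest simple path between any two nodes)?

A longest path is B – I – D – G – F – C, with 5 edges.

5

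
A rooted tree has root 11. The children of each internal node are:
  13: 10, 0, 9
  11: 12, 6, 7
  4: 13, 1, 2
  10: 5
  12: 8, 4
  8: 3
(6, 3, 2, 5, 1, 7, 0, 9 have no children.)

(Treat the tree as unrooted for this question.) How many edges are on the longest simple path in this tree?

BFS from 6 reaches 5 last, at distance 6; BFS from 5 confirms no node is farther.
Path: 6-11-12-4-13-10-5.

6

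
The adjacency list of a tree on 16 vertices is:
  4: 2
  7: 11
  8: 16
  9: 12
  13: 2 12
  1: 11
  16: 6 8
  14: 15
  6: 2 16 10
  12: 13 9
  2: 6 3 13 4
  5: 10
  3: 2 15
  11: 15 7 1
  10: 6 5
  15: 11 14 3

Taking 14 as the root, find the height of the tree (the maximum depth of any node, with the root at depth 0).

A deepest node is 8, reached by 14 → 15 → 3 → 2 → 6 → 16 → 8.
That path has 6 edges, so the height is 6.

6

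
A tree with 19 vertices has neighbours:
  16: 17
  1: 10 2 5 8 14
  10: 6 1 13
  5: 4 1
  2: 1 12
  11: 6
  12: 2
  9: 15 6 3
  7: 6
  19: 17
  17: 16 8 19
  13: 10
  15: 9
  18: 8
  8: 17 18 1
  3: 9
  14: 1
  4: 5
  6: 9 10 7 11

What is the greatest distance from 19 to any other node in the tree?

A farthest node from 19 is 3 (15 also at distance 7).
The path 19–17–8–1–10–6–9–3 has 7 edges.

7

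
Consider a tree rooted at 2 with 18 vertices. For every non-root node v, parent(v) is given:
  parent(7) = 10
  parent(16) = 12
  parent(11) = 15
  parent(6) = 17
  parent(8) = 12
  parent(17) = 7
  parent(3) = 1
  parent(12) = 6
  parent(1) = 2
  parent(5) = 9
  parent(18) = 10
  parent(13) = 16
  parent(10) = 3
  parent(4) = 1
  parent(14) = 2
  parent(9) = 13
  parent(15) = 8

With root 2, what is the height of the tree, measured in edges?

The longest root-to-leaf path is 2 – 1 – 3 – 10 – 7 – 17 – 6 – 12 – 16 – 13 – 9 – 5 (11 edges).

11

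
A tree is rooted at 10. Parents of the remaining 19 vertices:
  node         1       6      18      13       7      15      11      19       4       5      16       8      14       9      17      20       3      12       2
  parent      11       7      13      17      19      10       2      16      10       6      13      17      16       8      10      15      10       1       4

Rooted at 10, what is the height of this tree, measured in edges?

7

A deepest node is 5, reached by 10–17–13–16–19–7–6–5.
That path has 7 edges, so the height is 7.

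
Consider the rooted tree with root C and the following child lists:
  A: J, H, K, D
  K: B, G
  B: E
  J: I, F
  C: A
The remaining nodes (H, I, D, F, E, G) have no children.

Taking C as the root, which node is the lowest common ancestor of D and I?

Path D→root: D A C; path I→root: I J A C.
First common node: A.

A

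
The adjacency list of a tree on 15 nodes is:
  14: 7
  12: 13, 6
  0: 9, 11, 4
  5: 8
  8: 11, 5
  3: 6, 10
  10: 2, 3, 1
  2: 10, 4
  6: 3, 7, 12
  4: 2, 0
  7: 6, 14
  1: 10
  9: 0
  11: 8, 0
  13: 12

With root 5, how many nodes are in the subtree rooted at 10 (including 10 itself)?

10's subtree: {10, 1, 3, 6, 12, 7, 13, 14}, size 8.

8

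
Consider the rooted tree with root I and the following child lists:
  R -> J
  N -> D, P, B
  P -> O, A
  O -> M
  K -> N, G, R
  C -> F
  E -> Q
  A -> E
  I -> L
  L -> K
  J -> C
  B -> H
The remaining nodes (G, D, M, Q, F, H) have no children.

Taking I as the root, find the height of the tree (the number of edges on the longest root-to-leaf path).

Q sits deepest: I – L – K – N – P – A – E – Q — 7 edges from the root.

7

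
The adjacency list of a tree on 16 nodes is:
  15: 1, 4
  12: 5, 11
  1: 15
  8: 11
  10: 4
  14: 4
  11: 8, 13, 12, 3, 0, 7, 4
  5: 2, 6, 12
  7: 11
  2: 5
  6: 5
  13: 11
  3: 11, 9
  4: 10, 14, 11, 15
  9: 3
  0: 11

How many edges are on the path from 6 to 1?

6

6–5–12–11–4–15–1: 6 edges.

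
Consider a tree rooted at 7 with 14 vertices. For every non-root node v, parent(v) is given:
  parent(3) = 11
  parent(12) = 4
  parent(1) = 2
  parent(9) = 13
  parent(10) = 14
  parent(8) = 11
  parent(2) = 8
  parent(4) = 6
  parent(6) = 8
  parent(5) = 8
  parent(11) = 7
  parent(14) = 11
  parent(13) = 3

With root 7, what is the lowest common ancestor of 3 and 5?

Ancestors of 3 (toward the root): 3, 11, 7.
Ancestors of 5: 5, 8, 11, 7.
The deepest node appearing in both lists is 11.

11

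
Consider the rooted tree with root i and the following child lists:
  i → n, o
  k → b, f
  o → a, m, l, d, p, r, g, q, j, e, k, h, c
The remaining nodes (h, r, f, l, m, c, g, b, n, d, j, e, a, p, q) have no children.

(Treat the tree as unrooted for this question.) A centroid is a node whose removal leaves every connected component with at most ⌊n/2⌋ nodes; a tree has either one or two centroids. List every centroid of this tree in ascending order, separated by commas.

Removing o splits the tree into components of sizes 3, 2, 1, 1, 1, 1, 1, 1, 1, 1, 1, 1, 1, 1; the largest is 3 ≤ ⌊18/2⌋ = 9.
No neighbour of o does as well, so o is the unique centroid.

o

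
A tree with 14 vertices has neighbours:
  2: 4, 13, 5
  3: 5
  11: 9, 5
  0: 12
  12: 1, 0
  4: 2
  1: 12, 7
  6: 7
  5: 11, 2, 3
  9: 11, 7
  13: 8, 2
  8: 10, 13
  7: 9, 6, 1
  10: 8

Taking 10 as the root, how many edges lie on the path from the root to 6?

8

10 → 8 → 13 → 2 → 5 → 11 → 9 → 7 → 6 — 8 edges.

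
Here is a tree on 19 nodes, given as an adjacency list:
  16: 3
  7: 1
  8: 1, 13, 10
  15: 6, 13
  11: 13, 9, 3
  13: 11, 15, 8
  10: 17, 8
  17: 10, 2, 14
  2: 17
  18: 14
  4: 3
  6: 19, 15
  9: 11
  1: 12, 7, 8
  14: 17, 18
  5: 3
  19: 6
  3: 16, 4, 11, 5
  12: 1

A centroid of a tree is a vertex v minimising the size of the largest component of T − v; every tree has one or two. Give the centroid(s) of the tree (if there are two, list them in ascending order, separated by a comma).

13

If 13 is removed the pieces have sizes 9, 6, 3, all ≤ ⌊19/2⌋ = 9.
Every other node leaves some component of size > 9, so the centroid is unique.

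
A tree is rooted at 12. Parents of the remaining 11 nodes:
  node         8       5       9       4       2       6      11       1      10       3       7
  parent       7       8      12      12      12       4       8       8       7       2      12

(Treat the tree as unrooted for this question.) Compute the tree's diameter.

BFS from 6 reaches 11 last, at distance 5; BFS from 11 confirms no node is farther.
Path: 6 - 4 - 12 - 7 - 8 - 11.

5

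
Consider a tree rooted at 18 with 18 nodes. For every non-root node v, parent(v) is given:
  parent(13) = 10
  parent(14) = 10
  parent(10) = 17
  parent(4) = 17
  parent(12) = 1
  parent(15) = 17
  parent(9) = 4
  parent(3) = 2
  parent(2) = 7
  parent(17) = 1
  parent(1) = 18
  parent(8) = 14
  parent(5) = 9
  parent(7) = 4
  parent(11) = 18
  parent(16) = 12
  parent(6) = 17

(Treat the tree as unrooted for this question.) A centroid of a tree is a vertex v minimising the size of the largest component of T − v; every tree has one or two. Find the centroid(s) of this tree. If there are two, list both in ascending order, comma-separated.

Delete 17: the remaining components have sizes 6, 5, 4, 1, 1. Max 6 ≤ 9, so 17 is a centroid.
Every other node leaves some component of size > 9, so the centroid is unique.

17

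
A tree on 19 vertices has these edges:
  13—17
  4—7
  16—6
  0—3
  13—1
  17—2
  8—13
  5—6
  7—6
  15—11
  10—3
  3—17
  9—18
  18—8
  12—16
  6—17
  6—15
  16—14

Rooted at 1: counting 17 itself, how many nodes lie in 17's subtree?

14

17's subtree: {17, 6, 3, 2, 7, 16, 15, 5, 0, 10, 4, 12, 14, 11}, size 14.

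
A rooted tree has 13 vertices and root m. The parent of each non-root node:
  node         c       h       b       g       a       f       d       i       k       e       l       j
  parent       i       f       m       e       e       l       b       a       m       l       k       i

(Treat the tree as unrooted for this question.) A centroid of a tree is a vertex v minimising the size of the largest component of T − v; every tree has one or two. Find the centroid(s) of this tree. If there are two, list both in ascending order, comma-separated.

l

Removing l splits the tree into components of sizes 6, 4, 2; the largest is 6 ≤ ⌊13/2⌋ = 6.
No neighbour of l does as well, so l is the unique centroid.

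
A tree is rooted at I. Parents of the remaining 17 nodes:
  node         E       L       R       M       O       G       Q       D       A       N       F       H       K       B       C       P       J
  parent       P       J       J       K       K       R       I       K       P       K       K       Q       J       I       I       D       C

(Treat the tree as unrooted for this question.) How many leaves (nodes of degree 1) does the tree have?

Degree-1 nodes: A, B, E, F, G, H, L, M, N, O — 10 of them.

10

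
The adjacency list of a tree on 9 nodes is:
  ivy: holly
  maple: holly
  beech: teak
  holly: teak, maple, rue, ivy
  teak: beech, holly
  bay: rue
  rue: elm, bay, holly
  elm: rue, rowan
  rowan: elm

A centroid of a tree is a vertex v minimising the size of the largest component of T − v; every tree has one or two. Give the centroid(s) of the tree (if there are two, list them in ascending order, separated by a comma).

holly

Removing holly splits the tree into components of sizes 4, 2, 1, 1; the largest is 4 ≤ ⌊9/2⌋ = 4.
No neighbour of holly does as well, so holly is the unique centroid.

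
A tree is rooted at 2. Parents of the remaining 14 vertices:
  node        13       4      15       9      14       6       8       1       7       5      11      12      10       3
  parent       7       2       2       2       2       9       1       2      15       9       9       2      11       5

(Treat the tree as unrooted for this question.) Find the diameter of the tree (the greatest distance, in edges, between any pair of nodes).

6

BFS from 10 reaches 13 last, at distance 6; BFS from 13 confirms no node is farther.
Path: 10–11–9–2–15–7–13.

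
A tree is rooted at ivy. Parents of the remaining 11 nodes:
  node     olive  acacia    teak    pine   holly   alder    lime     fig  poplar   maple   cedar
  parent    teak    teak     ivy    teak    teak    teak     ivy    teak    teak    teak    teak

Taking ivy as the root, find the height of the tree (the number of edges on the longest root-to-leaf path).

The longest root-to-leaf path is ivy-teak-pine (2 edges).

2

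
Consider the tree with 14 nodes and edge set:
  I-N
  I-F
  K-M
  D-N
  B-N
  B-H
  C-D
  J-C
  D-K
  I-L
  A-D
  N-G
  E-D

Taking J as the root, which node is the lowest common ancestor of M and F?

D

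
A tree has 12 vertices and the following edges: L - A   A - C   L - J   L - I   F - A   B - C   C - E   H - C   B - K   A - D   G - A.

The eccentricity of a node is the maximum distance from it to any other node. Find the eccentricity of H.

4

The node farthest from H is J (I also at distance 4), via H-C-A-L-J — 4 edges.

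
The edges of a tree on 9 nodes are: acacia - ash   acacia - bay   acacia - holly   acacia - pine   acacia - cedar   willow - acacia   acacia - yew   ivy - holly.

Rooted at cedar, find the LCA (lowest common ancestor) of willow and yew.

Ancestors of willow (toward the root): willow, acacia, cedar.
Ancestors of yew: yew, acacia, cedar.
The deepest node appearing in both lists is acacia.

acacia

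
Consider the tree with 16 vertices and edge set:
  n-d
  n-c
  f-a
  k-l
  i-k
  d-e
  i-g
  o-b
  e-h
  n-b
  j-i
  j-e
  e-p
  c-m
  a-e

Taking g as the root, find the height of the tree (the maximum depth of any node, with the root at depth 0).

7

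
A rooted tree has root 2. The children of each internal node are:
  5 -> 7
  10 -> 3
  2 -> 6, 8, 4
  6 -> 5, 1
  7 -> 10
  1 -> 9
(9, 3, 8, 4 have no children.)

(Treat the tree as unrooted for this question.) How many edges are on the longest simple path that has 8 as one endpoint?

6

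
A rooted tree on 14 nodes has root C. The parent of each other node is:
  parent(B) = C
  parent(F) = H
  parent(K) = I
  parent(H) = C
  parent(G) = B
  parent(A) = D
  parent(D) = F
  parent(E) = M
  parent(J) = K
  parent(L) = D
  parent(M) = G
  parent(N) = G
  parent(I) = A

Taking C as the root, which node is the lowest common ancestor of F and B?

C

Path F→root: F H C; path B→root: B C.
First common node: C.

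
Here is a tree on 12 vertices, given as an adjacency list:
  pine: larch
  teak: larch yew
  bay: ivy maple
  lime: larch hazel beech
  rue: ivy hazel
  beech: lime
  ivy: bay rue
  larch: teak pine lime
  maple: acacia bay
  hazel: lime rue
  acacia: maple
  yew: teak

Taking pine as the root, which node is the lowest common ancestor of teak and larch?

larch

Ancestors of teak (toward the root): teak, larch, pine.
Ancestors of larch: larch, pine.
The deepest node appearing in both lists is larch.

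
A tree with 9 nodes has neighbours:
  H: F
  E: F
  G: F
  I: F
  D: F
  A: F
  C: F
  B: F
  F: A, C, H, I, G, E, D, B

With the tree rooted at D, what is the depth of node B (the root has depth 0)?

Path from D to B: D–F–B, which has 2 edges.

2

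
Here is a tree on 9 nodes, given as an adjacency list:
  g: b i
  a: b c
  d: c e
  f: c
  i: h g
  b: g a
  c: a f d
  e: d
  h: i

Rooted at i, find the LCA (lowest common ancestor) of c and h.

Ancestors of c (toward the root): c, a, b, g, i.
Ancestors of h: h, i.
The deepest node appearing in both lists is i.

i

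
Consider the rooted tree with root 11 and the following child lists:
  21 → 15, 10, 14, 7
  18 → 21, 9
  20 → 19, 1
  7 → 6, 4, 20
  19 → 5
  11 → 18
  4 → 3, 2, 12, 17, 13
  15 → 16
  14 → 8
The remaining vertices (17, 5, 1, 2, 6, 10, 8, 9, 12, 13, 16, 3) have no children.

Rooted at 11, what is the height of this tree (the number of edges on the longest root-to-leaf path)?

6

The longest root-to-leaf path is 11-18-21-7-20-19-5 (6 edges).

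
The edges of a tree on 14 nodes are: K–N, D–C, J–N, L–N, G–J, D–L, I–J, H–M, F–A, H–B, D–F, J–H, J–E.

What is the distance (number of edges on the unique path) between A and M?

The path is A–F–D–L–N–J–H–M, which has 7 edges.

7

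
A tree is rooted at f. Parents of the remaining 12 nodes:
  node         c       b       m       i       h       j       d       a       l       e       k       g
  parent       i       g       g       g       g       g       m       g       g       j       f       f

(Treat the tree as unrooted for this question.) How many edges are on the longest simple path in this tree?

BFS from e reaches k last, at distance 4; BFS from k confirms no node is farther.
Path: e - j - g - f - k.

4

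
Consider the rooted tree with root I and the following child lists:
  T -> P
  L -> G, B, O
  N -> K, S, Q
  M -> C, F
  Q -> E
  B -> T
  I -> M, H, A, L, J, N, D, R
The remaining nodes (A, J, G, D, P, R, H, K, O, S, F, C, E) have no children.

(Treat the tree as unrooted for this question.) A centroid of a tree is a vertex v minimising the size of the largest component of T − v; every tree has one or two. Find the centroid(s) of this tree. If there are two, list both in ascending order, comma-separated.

I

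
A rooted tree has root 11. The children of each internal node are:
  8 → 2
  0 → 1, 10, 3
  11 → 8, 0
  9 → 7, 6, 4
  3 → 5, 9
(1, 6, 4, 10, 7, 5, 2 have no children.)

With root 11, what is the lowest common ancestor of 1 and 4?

0

Path 1→root: 1 0 11; path 4→root: 4 9 3 0 11.
First common node: 0.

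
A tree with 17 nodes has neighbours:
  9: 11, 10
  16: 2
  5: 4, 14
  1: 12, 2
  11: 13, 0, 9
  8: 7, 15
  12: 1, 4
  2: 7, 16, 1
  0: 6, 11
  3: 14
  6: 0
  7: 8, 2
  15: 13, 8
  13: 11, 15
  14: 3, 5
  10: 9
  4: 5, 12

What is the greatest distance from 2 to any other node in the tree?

Distances from 2 peak at 7, attained at 6 (10 also at distance 7).
2-7-8-15-13-11-0-6

7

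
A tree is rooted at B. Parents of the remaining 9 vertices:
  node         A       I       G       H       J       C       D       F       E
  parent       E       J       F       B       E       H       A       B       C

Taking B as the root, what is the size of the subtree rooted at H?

7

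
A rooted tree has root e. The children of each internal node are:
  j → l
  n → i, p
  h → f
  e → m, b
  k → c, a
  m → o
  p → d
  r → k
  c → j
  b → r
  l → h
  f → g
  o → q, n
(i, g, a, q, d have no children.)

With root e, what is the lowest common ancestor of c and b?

c's ancestor chain is c, k, r, b, e and b's is b, e; they first meet at b.

b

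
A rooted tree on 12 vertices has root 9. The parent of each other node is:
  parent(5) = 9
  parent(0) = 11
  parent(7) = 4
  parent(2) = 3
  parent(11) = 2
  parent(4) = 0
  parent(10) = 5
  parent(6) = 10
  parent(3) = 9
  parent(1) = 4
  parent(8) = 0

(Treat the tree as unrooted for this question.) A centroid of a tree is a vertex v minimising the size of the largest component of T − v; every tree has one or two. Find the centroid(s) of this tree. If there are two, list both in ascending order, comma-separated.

If 2 is removed the pieces have sizes 6, 5, all ≤ ⌊12/2⌋ = 6.
11 is adjacent to 2 and is also a centroid (the largest component after removing it is likewise 6).

2, 11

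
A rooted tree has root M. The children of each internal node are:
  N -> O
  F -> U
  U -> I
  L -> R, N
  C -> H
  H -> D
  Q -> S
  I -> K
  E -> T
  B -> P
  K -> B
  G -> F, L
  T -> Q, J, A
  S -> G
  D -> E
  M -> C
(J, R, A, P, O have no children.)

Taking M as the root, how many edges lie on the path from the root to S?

Path from M to S: M → C → H → D → E → T → Q → S, which has 7 edges.

7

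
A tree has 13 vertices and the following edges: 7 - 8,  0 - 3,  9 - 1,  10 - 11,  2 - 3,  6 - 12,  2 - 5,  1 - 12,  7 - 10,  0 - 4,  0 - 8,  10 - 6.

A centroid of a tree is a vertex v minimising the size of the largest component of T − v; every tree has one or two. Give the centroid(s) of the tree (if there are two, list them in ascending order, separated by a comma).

Delete 7: the remaining components have sizes 6, 6. Max 6 ≤ 6, so 7 is a centroid.
No neighbour of 7 does as well, so 7 is the unique centroid.

7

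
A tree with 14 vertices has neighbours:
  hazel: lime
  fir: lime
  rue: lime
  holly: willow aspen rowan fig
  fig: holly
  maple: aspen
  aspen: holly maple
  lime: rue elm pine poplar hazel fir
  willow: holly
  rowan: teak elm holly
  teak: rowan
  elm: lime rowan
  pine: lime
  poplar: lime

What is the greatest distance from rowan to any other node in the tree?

3

The node farthest from rowan is fir (pine, rue, maple, poplar, hazel also at distance 3), via rowan – elm – lime – fir — 3 edges.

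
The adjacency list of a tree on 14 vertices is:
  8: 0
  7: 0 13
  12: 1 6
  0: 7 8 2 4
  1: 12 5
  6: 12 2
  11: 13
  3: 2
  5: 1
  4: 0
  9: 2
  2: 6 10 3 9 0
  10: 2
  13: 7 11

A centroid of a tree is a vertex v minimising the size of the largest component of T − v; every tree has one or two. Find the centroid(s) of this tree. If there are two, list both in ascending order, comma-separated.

2

If 2 is removed the pieces have sizes 6, 4, 1, 1, 1, all ≤ ⌊14/2⌋ = 7.
No neighbour of 2 does as well, so 2 is the unique centroid.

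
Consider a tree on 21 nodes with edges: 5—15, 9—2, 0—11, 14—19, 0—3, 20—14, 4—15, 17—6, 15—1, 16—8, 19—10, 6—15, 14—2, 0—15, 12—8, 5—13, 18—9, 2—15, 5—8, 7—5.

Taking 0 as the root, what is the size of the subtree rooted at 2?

7

The subtree rooted at 2 contains: 2, 14, 9, 20, 19, 18, 10 — 7 nodes.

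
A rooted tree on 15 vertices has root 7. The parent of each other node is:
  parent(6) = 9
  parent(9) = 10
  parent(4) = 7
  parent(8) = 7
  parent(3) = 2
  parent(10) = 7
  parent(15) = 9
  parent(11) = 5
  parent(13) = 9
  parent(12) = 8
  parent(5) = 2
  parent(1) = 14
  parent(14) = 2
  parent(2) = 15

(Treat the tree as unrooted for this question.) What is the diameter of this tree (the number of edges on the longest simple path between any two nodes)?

8

Starting from 1, a farthest node is 12 at distance 8.
One longest path: 1 – 14 – 2 – 15 – 9 – 10 – 7 – 8 – 12.
So the diameter is 8.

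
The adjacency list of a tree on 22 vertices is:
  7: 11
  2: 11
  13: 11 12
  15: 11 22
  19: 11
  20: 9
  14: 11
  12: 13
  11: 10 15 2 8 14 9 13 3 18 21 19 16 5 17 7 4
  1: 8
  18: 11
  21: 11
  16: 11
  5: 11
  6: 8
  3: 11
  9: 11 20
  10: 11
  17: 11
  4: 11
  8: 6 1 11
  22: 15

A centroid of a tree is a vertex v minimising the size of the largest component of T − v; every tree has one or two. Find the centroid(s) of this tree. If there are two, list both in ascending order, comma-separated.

If 11 is removed the pieces have sizes 3, 2, 2, 2, 1, 1, 1, 1, 1, 1, 1, 1, 1, 1, 1, 1, all ≤ ⌊22/2⌋ = 11.
Every other node leaves some component of size > 11, so the centroid is unique.

11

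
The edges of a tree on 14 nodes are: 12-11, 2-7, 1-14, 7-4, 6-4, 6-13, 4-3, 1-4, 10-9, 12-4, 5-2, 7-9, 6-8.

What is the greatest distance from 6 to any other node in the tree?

Distances from 6 peak at 4, attained at 5 (10 also at distance 4).
6–4–7–2–5

4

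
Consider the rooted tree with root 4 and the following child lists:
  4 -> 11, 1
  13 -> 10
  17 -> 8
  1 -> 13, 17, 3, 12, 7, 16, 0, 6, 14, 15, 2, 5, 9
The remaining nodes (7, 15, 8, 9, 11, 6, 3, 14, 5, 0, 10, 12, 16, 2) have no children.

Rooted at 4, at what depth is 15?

2

Path from 4 to 15: 4 → 1 → 15, which has 2 edges.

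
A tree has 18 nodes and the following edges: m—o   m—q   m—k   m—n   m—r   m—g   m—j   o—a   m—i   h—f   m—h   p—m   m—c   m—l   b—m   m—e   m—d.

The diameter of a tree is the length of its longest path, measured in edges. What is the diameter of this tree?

4

A longest path is a–o–m–h–f, with 4 edges.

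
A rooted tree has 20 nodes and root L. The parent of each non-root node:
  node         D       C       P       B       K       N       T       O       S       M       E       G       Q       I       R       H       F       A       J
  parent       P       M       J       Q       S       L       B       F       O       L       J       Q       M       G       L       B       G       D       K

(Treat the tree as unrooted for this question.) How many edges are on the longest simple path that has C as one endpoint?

11

A farthest node from C is A.
The path C-M-Q-G-F-O-S-K-J-P-D-A has 11 edges.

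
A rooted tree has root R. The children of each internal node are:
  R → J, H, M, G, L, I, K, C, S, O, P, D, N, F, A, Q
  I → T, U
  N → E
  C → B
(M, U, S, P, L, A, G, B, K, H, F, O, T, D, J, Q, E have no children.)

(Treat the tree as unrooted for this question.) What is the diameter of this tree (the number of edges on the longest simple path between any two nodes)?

A longest path is T-I-R-N-E, with 4 edges.

4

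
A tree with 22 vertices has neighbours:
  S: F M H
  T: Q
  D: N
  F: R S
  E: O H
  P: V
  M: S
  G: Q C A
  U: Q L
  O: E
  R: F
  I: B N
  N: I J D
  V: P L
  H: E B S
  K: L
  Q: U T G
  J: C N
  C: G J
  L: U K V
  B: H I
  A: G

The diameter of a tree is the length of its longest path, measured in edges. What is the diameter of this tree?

A longest path is P - V - L - U - Q - G - C - J - N - I - B - H - S - F - R, with 14 edges.

14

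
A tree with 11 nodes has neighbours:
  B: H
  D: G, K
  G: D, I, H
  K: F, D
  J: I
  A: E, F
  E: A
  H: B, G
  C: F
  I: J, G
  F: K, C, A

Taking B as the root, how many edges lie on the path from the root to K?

4

B → H → G → D → K — 4 edges.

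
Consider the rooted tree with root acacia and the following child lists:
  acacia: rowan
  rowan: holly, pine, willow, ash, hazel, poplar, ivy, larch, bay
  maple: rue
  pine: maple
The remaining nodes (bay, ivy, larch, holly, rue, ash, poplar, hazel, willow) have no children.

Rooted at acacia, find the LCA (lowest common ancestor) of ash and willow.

Ancestors of ash (toward the root): ash, rowan, acacia.
Ancestors of willow: willow, rowan, acacia.
The deepest node appearing in both lists is rowan.

rowan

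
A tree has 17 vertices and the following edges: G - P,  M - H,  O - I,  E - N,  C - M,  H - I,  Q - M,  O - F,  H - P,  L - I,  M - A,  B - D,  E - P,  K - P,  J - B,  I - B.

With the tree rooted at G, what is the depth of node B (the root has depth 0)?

4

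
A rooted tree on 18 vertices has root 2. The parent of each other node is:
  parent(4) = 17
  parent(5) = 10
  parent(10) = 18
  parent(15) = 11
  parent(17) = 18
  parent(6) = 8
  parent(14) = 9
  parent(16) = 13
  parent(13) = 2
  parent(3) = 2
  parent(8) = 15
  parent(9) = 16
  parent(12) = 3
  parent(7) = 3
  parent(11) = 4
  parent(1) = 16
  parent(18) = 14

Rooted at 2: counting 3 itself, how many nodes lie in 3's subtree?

3's subtree: {3, 7, 12}, size 3.

3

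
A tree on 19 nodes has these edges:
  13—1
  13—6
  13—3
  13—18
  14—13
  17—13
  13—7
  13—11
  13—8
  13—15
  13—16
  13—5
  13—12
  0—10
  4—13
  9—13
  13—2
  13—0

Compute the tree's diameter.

3

A longest path is 10 – 0 – 13 – 8, with 3 edges.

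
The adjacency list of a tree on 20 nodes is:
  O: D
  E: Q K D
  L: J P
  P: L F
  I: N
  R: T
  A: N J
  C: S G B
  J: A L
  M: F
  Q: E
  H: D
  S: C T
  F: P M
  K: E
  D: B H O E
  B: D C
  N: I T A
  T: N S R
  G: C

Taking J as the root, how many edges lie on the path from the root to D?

7

Climbing from D to the root: D–B–C–S–T–N–A–J. That's 7 steps.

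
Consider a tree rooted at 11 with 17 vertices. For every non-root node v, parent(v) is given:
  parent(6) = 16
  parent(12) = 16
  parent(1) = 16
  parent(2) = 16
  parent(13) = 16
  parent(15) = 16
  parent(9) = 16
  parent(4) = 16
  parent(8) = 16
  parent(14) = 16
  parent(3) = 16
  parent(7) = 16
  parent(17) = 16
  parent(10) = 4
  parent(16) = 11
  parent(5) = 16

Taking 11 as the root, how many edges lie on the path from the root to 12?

2

Path from 11 to 12: 11 – 16 – 12, which has 2 edges.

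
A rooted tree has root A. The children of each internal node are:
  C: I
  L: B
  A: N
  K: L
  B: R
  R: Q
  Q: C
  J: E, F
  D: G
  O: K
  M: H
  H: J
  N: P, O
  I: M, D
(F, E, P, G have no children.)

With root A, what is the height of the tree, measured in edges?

13

The longest root-to-leaf path is A–N–O–K–L–B–R–Q–C–I–M–H–J–E (13 edges).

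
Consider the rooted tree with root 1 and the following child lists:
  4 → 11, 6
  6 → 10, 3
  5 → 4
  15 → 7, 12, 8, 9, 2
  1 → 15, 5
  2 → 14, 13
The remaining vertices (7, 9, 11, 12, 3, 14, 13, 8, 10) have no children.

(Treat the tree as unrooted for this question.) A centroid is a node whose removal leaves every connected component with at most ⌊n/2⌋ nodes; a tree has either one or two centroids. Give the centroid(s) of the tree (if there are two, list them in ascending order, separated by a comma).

15

Removing 15 splits the tree into components of sizes 7, 3, 1, 1, 1, 1; the largest is 7 ≤ ⌊15/2⌋ = 7.
No neighbour of 15 does as well, so 15 is the unique centroid.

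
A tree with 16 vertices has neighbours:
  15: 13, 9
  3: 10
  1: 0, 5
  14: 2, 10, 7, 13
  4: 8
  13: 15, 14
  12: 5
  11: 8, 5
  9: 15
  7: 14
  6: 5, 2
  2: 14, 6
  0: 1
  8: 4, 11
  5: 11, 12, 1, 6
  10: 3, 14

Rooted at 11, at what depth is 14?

4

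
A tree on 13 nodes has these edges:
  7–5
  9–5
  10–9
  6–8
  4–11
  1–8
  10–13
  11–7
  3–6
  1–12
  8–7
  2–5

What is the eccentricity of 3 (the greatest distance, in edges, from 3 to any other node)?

The node farthest from 3 is 13, via 3–6–8–7–5–9–10–13 — 7 edges.

7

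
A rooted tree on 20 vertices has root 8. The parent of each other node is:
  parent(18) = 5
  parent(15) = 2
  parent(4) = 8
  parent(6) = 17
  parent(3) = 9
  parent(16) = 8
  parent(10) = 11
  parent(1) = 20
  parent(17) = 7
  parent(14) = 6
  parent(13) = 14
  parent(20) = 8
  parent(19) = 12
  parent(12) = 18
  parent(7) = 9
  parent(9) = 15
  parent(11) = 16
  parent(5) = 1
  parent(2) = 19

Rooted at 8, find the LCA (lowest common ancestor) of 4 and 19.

4's ancestor chain is 4, 8 and 19's is 19, 12, 18, 5, 1, 20, 8; they first meet at 8.

8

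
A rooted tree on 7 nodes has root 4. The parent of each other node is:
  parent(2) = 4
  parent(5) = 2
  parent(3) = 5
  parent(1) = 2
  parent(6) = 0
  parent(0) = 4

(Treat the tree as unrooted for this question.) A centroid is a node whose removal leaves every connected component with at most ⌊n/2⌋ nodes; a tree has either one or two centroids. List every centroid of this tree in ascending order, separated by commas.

2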